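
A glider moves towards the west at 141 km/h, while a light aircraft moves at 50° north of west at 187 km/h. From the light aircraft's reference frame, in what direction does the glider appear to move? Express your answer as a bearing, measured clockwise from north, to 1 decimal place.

Taking east as x and north as y: glider velocity = (-141.000, 0.000) km/h; light aircraft velocity = (-120.201, 143.250) km/h.
Velocity of glider relative to light aircraft = (-141.000, 0.000) − (-120.201, 143.250) = (-20.799, -143.250) km/h.
Bearing = atan2(-20.80, -143.25) = 188.26° clockwise from north.

188.3°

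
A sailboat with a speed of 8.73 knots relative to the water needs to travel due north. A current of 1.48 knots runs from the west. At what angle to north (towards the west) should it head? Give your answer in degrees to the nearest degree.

The current pushes perpendicular to the desired track; the heading must have a component into the current equal to 1.48 knots: 8.73 sin θ = 1.48.
sin θ = 0.1695, so θ = 9.761°.

10°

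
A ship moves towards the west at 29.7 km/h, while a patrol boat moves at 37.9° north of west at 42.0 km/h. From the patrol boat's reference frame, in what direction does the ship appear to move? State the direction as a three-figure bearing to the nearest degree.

172°

Taking east as x and north as y: ship velocity = (-29.700, 0.000) km/h; patrol boat velocity = (-33.142, 25.800) km/h.
Velocity of ship relative to patrol boat = (-29.700, 0.000) − (-33.142, 25.800) = (3.442, -25.800) km/h.
Bearing = atan2(3.44, -25.80) = 172.40° clockwise from north.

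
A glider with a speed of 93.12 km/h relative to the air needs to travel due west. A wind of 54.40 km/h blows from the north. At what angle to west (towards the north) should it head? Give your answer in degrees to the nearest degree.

The wind pushes perpendicular to the desired track; the heading must have a component into the wind equal to 54.40 km/h: 93.12 sin θ = 54.40.
sin θ = 0.5842, so θ = 35.746°.

36°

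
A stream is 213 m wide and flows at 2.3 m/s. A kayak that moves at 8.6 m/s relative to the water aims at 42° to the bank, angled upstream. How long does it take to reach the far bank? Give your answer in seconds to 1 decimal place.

The component of the kayak's velocity perpendicular to the bank is 8.6 × sin 42° = 5.755 m/s.
The current is parallel to the bank, so it does not affect the crossing time.
Time = 213 / 5.755 = 37.014 s.

37.0 s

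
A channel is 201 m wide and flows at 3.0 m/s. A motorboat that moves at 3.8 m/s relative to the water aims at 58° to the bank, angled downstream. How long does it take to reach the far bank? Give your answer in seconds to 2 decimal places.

The component of the motorboat's velocity perpendicular to the bank is 3.8 × sin 58° = 3.223 m/s.
The flow acts along the bank and has no component across it.
Time = 201 / 3.223 = 62.372 s.

62.37 s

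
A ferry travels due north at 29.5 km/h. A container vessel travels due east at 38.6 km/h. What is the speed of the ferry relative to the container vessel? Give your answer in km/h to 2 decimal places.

48.58 km/h

Taking east as x and north as y: ferry velocity = (0.000, 29.500) km/h; container vessel velocity = (38.600, 0.000) km/h.
Velocity of ferry relative to container vessel = (0.000, 29.500) − (38.600, 0.000) = (-38.600, 29.500) km/h.
Magnitude = |(-38.600, 29.500)| = 48.582 km/h.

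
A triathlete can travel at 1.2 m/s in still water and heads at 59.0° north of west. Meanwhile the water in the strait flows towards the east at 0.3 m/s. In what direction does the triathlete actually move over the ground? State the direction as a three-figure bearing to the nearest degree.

Taking east as x and north as y: velocity relative to the water = (-0.618, 1.029) m/s; the water relative to ground = (0.300, 0.000) m/s.
Velocity relative to ground = (-0.618, 1.029) + (0.300, 0.000) = (-0.318, 1.029) m/s.
Bearing = atan2(-0.32, 1.03) = 342.82° clockwise from north.

343°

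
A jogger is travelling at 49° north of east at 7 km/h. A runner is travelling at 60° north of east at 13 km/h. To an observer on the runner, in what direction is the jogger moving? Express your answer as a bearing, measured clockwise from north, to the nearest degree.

198°

Taking east as x and north as y: jogger velocity = (4.592, 5.283) km/h; runner velocity = (6.500, 11.258) km/h.
Velocity of jogger relative to runner = (4.592, 5.283) − (6.500, 11.258) = (-1.908, -5.975) km/h.
Bearing = atan2(-1.91, -5.98) = 197.71° clockwise from north.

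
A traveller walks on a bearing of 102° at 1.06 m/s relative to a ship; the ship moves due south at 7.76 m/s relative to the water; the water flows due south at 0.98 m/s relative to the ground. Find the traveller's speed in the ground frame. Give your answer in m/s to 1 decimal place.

In east/north components (m/s): traveller relative to ship = (1.037, -0.220); ship relative to water = (0.000, -7.760); water relative to ground = (0.000, -0.980).
Sum = (1.037, -8.960) m/s.
Speed = |(1.037, -8.960)| = 9.020 m/s.

9.0 m/s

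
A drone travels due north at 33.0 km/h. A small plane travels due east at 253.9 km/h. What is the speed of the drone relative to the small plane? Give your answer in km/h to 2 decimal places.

Taking east as x and north as y: drone velocity = (0.000, 33.000) km/h; small plane velocity = (253.900, 0.000) km/h.
Velocity of drone relative to small plane = (0.000, 33.000) − (253.900, 0.000) = (-253.900, 33.000) km/h.
Magnitude = |(-253.900, 33.000)| = 256.036 km/h.

256.04 km/h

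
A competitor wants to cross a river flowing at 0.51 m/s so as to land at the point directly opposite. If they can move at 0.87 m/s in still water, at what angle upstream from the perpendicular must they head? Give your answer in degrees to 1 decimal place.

35.9°

To cancel the current, the upstream component of the competitor's velocity must equal the flow: 0.87 sin θ = 0.51.
sin θ = 0.51 / 0.87 = 0.5862.
θ = arcsin(0.5862) = 35.888°.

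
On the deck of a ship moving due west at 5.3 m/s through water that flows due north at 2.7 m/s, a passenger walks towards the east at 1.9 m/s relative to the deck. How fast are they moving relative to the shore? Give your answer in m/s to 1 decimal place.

4.3 m/s

In east/north components (m/s): passenger relative to ship = (1.900, 0.000); ship relative to water = (-5.300, 0.000); water relative to ground = (0.000, 2.700).
Sum = (-3.400, 2.700) m/s.
Speed = |(-3.400, 2.700)| = 4.342 m/s.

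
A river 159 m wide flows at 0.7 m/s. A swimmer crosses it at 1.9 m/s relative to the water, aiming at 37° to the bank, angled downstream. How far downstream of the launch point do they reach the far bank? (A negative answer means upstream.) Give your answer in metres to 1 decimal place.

Perpendicular speed = 1.143 m/s; crossing time = 159 / 1.143 = 139.053 s.
Net downstream speed = 2.217 m/s.
Drift = 2.217 × 139.053 = 308.337 m (downstream).

308.3 m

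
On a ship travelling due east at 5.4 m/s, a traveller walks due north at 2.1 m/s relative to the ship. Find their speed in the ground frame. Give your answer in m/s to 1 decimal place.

5.8 m/s

Taking east as x and north as y: ship velocity = (5.400, 0.000) m/s; traveller velocity relative to ship = (0.000, 2.100) m/s.
Velocity relative to ground = (5.400, 0.000) + (0.000, 2.100) = (5.400, 2.100) m/s.
Speed = |(5.400, 2.100)| = 5.794 m/s.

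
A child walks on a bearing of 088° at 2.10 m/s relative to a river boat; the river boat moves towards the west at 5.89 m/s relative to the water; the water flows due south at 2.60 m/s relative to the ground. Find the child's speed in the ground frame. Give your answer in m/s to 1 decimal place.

In east/north components (m/s): child relative to river boat = (2.099, 0.073); river boat relative to water = (-5.890, 0.000); water relative to ground = (0.000, -2.600).
Sum = (-3.791, -2.527) m/s.
Speed = |(-3.791, -2.527)| = 4.556 m/s.

4.6 m/s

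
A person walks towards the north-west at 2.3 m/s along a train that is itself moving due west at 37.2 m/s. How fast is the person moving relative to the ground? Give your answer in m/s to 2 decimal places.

38.86 m/s

Taking east as x and north as y: train velocity = (-37.200, 0.000) m/s; person velocity relative to train = (-1.626, 1.626) m/s.
Velocity relative to ground = (-37.200, 0.000) + (-1.626, 1.626) = (-38.826, 1.626) m/s.
Speed = |(-38.826, 1.626)| = 38.860 m/s.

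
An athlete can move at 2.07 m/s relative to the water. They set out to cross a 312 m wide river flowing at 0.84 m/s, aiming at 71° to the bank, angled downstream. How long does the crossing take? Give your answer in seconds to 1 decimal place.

The component of the athlete's velocity perpendicular to the bank is 2.07 × sin 71° = 1.957 m/s.
The flow acts along the bank and has no component across it.
Time = 312 / 1.957 = 159.409 s.

159.4 s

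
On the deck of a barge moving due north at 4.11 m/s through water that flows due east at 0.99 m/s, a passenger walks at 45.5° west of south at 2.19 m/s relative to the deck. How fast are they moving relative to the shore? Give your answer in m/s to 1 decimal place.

In east/north components (m/s): passenger relative to barge = (-1.562, -1.535); barge relative to water = (0.000, 4.110); water relative to ground = (0.990, 0.000).
Sum = (-0.572, 2.575) m/s.
Speed = |(-0.572, 2.575)| = 2.638 m/s.

2.6 m/s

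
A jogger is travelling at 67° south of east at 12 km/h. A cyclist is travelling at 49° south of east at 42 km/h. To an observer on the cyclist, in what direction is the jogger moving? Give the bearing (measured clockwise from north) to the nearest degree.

Taking east as x and north as y: jogger velocity = (4.689, -11.046) km/h; cyclist velocity = (27.554, -31.698) km/h.
Velocity of jogger relative to cyclist = (4.689, -11.046) − (27.554, -31.698) = (-22.866, 20.652) km/h.
Bearing = atan2(-22.87, 20.65) = 312.09° clockwise from north.

312°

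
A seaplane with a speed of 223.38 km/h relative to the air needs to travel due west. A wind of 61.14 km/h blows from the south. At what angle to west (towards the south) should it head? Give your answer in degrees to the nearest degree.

The wind pushes perpendicular to the desired track; the heading must have a component into the wind equal to 61.14 km/h: 223.38 sin θ = 61.14.
sin θ = 0.2737, so θ = 15.885°.

16°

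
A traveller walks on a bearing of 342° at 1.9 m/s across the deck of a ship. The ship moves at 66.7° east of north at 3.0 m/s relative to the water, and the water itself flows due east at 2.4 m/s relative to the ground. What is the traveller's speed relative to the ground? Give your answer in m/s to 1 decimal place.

5.5 m/s

In east/north components (m/s): traveller relative to ship = (-0.587, 1.807); ship relative to water = (2.755, 1.187); water relative to ground = (2.400, 0.000).
Sum = (4.568, 2.994) m/s.
Speed = |(4.568, 2.994)| = 5.462 m/s.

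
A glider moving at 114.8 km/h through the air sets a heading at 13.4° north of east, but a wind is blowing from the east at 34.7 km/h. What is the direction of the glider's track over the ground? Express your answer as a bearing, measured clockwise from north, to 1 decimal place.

070.9°

Taking east as x and north as y: velocity relative to the air = (111.675, 26.605) km/h; the air relative to ground = (-34.700, 0.000) km/h.
Velocity relative to ground = (111.675, 26.605) + (-34.700, 0.000) = (76.975, 26.605) km/h.
Bearing = atan2(76.97, 26.60) = 70.93° clockwise from north.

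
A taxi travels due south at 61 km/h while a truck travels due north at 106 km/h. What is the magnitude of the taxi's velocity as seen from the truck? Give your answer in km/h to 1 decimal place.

Taking east as x and north as y: taxi velocity = (0.000, -61.000) km/h; truck velocity = (0.000, 106.000) km/h.
Velocity of taxi relative to truck = (0.000, -61.000) − (0.000, 106.000) = (0.000, -167.000) km/h.
Magnitude = |(0.000, -167.000)| = 167.000 km/h.

167.0 km/h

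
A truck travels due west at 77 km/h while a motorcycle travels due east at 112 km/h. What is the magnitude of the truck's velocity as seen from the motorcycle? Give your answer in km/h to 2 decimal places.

189.00 km/h

Taking east as x and north as y: truck velocity = (-77.000, 0.000) km/h; motorcycle velocity = (112.000, 0.000) km/h.
Velocity of truck relative to motorcycle = (-77.000, 0.000) − (112.000, 0.000) = (-189.000, 0.000) km/h.
Magnitude = |(-189.000, 0.000)| = 189.000 km/h.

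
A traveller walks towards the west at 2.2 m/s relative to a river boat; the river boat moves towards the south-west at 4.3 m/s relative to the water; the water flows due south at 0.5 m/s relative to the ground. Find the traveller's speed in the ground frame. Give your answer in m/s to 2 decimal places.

In east/north components (m/s): traveller relative to river boat = (-2.200, 0.000); river boat relative to water = (-3.041, -3.041); water relative to ground = (0.000, -0.500).
Sum = (-5.241, -3.541) m/s.
Speed = |(-5.241, -3.541)| = 6.324 m/s.

6.32 m/s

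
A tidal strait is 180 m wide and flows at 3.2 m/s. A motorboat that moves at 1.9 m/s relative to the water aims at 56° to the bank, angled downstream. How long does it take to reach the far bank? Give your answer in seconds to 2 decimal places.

The component of the motorboat's velocity perpendicular to the bank is 1.9 × sin 56° = 1.575 m/s.
The flow acts along the bank and has no component across it.
Time = 180 / 1.575 = 114.273 s.

114.27 s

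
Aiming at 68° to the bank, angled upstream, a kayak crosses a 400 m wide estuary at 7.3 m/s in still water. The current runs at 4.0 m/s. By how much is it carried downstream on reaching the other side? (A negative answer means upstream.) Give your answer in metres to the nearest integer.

75 m

Perpendicular speed = 6.768 m/s; crossing time = 400 / 6.768 = 59.098 s.
Net downstream speed = 1.265 m/s.
Drift = 1.265 × 59.098 = 74.781 m (downstream).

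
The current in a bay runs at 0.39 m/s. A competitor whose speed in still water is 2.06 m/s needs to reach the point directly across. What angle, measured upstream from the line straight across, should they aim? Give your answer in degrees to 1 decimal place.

10.9°

To cancel the current, the upstream component of the competitor's velocity must equal the flow: 2.06 sin θ = 0.39.
sin θ = 0.39 / 2.06 = 0.1893.
θ = arcsin(0.1893) = 10.913°.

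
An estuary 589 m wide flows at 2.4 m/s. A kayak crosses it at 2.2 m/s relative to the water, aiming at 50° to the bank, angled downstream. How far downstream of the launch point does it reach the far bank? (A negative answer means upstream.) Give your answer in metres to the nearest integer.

Perpendicular speed = 1.685 m/s; crossing time = 589 / 1.685 = 349.493 s.
Net downstream speed = 3.814 m/s.
Drift = 3.814 × 349.493 = 1333.013 m (downstream).

1333 m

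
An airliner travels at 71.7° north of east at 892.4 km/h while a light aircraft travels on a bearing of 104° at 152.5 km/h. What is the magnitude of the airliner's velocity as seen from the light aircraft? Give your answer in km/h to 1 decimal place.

894.0 km/h

Taking east as x and north as y: airliner velocity = (280.207, 847.267) km/h; light aircraft velocity = (147.970, -36.893) km/h.
Velocity of airliner relative to light aircraft = (280.207, 847.267) − (147.970, -36.893) = (132.237, 884.160) km/h.
Magnitude = |(132.237, 884.160)| = 893.994 km/h.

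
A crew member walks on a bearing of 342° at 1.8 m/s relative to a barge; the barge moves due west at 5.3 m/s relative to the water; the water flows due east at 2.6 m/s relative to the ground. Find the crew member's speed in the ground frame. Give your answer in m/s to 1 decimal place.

In east/north components (m/s): crew member relative to barge = (-0.556, 1.712); barge relative to water = (-5.300, 0.000); water relative to ground = (2.600, 0.000).
Sum = (-3.256, 1.712) m/s.
Speed = |(-3.256, 1.712)| = 3.679 m/s.

3.7 m/s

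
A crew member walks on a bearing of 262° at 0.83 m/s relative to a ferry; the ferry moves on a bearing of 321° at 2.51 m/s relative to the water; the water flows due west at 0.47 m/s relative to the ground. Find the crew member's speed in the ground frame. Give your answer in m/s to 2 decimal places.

3.41 m/s

In east/north components (m/s): crew member relative to ferry = (-0.822, -0.116); ferry relative to water = (-1.580, 1.951); water relative to ground = (-0.470, 0.000).
Sum = (-2.872, 1.835) m/s.
Speed = |(-2.872, 1.835)| = 3.408 m/s.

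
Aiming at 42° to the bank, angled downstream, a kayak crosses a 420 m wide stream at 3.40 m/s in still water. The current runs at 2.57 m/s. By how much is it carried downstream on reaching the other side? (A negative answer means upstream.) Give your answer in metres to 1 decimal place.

940.9 m

Perpendicular speed = 2.275 m/s; crossing time = 420 / 2.275 = 184.612 s.
Net downstream speed = 5.097 m/s.
Drift = 5.097 × 184.612 = 940.910 m (downstream).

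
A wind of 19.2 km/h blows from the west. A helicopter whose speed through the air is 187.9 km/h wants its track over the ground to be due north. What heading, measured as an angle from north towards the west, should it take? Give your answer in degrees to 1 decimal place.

5.9°

The wind pushes perpendicular to the desired track; the heading must have a component into the wind equal to 19.2 km/h: 187.9 sin θ = 19.2.
sin θ = 0.1022, so θ = 5.865°.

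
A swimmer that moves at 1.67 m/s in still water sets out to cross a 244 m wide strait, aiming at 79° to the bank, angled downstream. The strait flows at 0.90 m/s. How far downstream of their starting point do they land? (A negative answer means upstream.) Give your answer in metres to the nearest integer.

181 m

Perpendicular speed = 1.639 m/s; crossing time = 244 / 1.639 = 148.842 s.
Net downstream speed = 1.219 m/s.
Drift = 1.219 × 148.842 = 181.387 m (downstream).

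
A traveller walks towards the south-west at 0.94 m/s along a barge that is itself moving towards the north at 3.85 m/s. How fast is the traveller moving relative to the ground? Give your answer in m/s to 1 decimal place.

Taking east as x and north as y: barge velocity = (0.000, 3.850) m/s; traveller velocity relative to barge = (-0.665, -0.665) m/s.
Velocity relative to ground = (0.000, 3.850) + (-0.665, -0.665) = (-0.665, 3.185) m/s.
Speed = |(-0.665, 3.185)| = 3.254 m/s.

3.3 m/s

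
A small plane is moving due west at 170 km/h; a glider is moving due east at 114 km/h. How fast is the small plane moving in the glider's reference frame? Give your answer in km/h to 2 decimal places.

Taking east as x and north as y: small plane velocity = (-170.000, 0.000) km/h; glider velocity = (114.000, 0.000) km/h.
Velocity of small plane relative to glider = (-170.000, 0.000) − (114.000, 0.000) = (-284.000, 0.000) km/h.
Magnitude = |(-284.000, 0.000)| = 284.000 km/h.

284.00 km/h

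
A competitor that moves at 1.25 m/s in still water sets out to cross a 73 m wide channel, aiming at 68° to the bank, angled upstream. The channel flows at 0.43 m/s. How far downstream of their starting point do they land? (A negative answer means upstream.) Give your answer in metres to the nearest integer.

Perpendicular speed = 1.159 m/s; crossing time = 73 / 1.159 = 62.986 s.
Net downstream speed = -0.038 m/s.
Drift = -0.038 × 62.986 = -2.410 m (upstream).

-2 m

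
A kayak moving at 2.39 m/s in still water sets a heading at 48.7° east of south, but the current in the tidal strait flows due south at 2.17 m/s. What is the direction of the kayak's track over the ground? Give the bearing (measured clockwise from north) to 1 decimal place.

Taking east as x and north as y: velocity relative to the water = (1.796, -1.577) m/s; the water relative to ground = (0.000, -2.170) m/s.
Velocity relative to ground = (1.796, -1.577) + (0.000, -2.170) = (1.796, -3.747) m/s.
Bearing = atan2(1.80, -3.75) = 154.40° clockwise from north.

154.4°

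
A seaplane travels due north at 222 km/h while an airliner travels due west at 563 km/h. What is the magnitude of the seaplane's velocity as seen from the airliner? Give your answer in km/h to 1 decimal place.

605.2 km/h

Taking east as x and north as y: seaplane velocity = (0.000, 222.000) km/h; airliner velocity = (-563.000, 0.000) km/h.
Velocity of seaplane relative to airliner = (0.000, 222.000) − (-563.000, 0.000) = (563.000, 222.000) km/h.
Magnitude = |(563.000, 222.000)| = 605.188 km/h.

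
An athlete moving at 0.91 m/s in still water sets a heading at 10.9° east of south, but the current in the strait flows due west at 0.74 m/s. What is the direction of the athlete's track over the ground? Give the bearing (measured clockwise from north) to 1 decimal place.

Taking east as x and north as y: velocity relative to the water = (0.172, -0.894) m/s; the water relative to ground = (-0.740, 0.000) m/s.
Velocity relative to ground = (0.172, -0.894) + (-0.740, 0.000) = (-0.568, -0.894) m/s.
Bearing = atan2(-0.57, -0.89) = 212.44° clockwise from north.

212.4°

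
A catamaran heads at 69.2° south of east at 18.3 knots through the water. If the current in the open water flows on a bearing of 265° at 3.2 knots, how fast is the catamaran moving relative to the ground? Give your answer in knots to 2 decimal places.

17.70 knots

Taking east as x and north as y: velocity relative to the water = (6.498, -17.107) knots; the water relative to ground = (-3.188, -0.279) knots.
Velocity relative to ground = (6.498, -17.107) + (-3.188, -0.279) = (3.311, -17.386) knots.
Speed = |(3.311, -17.386)| = 17.699 knots.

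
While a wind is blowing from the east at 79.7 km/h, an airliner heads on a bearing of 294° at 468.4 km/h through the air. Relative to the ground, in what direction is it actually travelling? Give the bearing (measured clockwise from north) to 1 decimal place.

290.6°

Taking east as x and north as y: velocity relative to the air = (-427.905, 190.515) km/h; the air relative to ground = (-79.700, 0.000) km/h.
Velocity relative to ground = (-427.905, 190.515) + (-79.700, 0.000) = (-507.605, 190.515) km/h.
Bearing = atan2(-507.60, 190.52) = 290.57° clockwise from north.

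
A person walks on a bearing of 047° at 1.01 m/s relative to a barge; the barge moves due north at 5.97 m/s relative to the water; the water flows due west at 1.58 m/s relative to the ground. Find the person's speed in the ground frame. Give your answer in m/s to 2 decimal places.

In east/north components (m/s): person relative to barge = (0.739, 0.689); barge relative to water = (0.000, 5.970); water relative to ground = (-1.580, 0.000).
Sum = (-0.841, 6.659) m/s.
Speed = |(-0.841, 6.659)| = 6.712 m/s.

6.71 m/s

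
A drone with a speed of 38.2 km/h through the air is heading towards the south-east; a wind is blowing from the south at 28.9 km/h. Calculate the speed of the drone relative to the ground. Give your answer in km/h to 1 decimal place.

27.1 km/h

Taking east as x and north as y: velocity relative to the air = (27.011, -27.011) km/h; the air relative to ground = (0.000, 28.900) km/h.
Velocity relative to ground = (27.011, -27.011) + (0.000, 28.900) = (27.011, 1.889) km/h.
Speed = |(27.011, 1.889)| = 27.077 km/h.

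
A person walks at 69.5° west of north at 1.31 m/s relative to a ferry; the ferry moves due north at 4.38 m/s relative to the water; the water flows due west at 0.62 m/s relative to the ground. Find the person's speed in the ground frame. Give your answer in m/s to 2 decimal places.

In east/north components (m/s): person relative to ferry = (-1.227, 0.459); ferry relative to water = (0.000, 4.380); water relative to ground = (-0.620, 0.000).
Sum = (-1.847, 4.839) m/s.
Speed = |(-1.847, 4.839)| = 5.179 m/s.

5.18 m/s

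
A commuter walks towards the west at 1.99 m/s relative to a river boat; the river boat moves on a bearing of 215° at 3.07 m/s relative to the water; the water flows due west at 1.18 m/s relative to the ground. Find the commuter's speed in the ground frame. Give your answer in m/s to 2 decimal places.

In east/north components (m/s): commuter relative to river boat = (-1.990, 0.000); river boat relative to water = (-1.761, -2.515); water relative to ground = (-1.180, 0.000).
Sum = (-4.931, -2.515) m/s.
Speed = |(-4.931, -2.515)| = 5.535 m/s.

5.54 m/s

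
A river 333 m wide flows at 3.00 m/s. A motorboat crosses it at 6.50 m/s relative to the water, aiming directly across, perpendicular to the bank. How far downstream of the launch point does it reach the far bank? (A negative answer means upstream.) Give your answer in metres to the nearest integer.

154 m

Perpendicular speed = 6.500 m/s; crossing time = 333 / 6.500 = 51.231 s.
Net downstream speed = 3.000 m/s.
Drift = 3.000 × 51.231 = 153.692 m (downstream).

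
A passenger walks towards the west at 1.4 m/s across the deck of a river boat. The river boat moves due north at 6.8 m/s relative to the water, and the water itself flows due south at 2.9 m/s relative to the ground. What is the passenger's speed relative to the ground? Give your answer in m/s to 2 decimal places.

In east/north components (m/s): passenger relative to river boat = (-1.400, 0.000); river boat relative to water = (0.000, 6.800); water relative to ground = (0.000, -2.900).
Sum = (-1.400, 3.900) m/s.
Speed = |(-1.400, 3.900)| = 4.144 m/s.

4.14 m/s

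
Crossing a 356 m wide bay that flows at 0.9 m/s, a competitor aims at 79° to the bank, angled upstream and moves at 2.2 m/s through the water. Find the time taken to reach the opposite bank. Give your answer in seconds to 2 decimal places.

164.85 s

The component of the competitor's velocity perpendicular to the bank is 2.2 × sin 79° = 2.160 m/s.
The current is parallel to the bank, so it does not affect the crossing time.
Time = 356 / 2.160 = 164.847 s.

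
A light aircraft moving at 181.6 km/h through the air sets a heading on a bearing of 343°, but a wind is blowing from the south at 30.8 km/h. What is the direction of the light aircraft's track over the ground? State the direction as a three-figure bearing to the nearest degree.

345°

Taking east as x and north as y: velocity relative to the air = (-53.095, 173.665) km/h; the air relative to ground = (0.000, 30.800) km/h.
Velocity relative to ground = (-53.095, 173.665) + (0.000, 30.800) = (-53.095, 204.465) km/h.
Bearing = atan2(-53.09, 204.46) = 345.44° clockwise from north.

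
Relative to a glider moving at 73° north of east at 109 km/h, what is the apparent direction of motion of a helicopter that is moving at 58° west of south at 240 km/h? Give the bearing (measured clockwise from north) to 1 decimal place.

Taking east as x and north as y: helicopter velocity = (-203.532, -127.181) km/h; glider velocity = (31.869, 104.237) km/h.
Velocity of helicopter relative to glider = (-203.532, -127.181) − (31.869, 104.237) = (-235.400, -231.418) km/h.
Bearing = atan2(-235.40, -231.42) = 225.49° clockwise from north.

225.5°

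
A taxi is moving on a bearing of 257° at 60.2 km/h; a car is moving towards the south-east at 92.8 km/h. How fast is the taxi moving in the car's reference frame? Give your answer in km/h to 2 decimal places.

134.75 km/h

Taking east as x and north as y: taxi velocity = (-58.657, -13.542) km/h; car velocity = (65.620, -65.620) km/h.
Velocity of taxi relative to car = (-58.657, -13.542) − (65.620, -65.620) = (-124.277, 52.077) km/h.
Magnitude = |(-124.277, 52.077)| = 134.747 km/h.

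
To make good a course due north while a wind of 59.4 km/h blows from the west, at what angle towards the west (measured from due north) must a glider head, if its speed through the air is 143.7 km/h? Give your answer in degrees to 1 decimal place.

The wind pushes perpendicular to the desired track; the heading must have a component into the wind equal to 59.4 km/h: 143.7 sin θ = 59.4.
sin θ = 0.4134, so θ = 24.416°.

24.4°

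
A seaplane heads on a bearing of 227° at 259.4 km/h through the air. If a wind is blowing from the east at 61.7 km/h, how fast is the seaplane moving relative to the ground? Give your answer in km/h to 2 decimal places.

Taking east as x and north as y: velocity relative to the air = (-189.713, -176.910) km/h; the air relative to ground = (-61.700, 0.000) km/h.
Velocity relative to ground = (-189.713, -176.910) + (-61.700, 0.000) = (-251.413, -176.910) km/h.
Speed = |(-251.413, -176.910)| = 307.418 km/h.

307.42 km/h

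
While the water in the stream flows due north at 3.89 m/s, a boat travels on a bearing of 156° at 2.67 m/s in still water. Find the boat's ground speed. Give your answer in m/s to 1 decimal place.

Taking east as x and north as y: velocity relative to the water = (1.086, -2.439) m/s; the water relative to ground = (0.000, 3.890) m/s.
Velocity relative to ground = (1.086, -2.439) + (0.000, 3.890) = (1.086, 1.451) m/s.
Speed = |(1.086, 1.451)| = 1.812 m/s.

1.8 m/s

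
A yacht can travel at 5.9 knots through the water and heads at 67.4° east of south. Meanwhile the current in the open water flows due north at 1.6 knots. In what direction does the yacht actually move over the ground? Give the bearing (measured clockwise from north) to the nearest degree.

Taking east as x and north as y: velocity relative to the water = (5.447, -2.267) knots; the water relative to ground = (0.000, 1.600) knots.
Velocity relative to ground = (5.447, -2.267) + (0.000, 1.600) = (5.447, -0.667) knots.
Bearing = atan2(5.45, -0.67) = 96.98° clockwise from north.

097°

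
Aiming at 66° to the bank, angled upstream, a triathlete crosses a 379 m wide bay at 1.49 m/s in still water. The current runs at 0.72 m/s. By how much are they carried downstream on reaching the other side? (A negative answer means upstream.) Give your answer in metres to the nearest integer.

32 m

Perpendicular speed = 1.361 m/s; crossing time = 379 / 1.361 = 278.434 s.
Net downstream speed = 0.114 m/s.
Drift = 0.114 × 278.434 = 31.731 m (downstream).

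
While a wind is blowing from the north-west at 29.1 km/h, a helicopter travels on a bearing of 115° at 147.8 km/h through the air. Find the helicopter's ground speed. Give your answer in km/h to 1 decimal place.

Taking east as x and north as y: velocity relative to the air = (133.952, -62.463) km/h; the air relative to ground = (20.577, -20.577) km/h.
Velocity relative to ground = (133.952, -62.463) + (20.577, -20.577) = (154.529, -83.040) km/h.
Speed = |(154.529, -83.040)| = 175.428 km/h.

175.4 km/h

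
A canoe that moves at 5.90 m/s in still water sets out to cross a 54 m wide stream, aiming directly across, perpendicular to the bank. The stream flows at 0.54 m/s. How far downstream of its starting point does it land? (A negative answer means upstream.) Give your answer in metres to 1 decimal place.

Perpendicular speed = 5.900 m/s; crossing time = 54 / 5.900 = 9.153 s.
Net downstream speed = 0.540 m/s.
Drift = 0.540 × 9.153 = 4.942 m (downstream).

4.9 m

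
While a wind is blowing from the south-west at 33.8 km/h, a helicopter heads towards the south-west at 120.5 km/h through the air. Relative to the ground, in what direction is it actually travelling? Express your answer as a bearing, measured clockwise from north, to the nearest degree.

Taking east as x and north as y: velocity relative to the air = (-85.206, -85.206) km/h; the air relative to ground = (23.900, 23.900) km/h.
Velocity relative to ground = (-85.206, -85.206) + (23.900, 23.900) = (-61.306, -61.306) km/h.
Bearing = atan2(-61.31, -61.31) = 225.00° clockwise from north.

225°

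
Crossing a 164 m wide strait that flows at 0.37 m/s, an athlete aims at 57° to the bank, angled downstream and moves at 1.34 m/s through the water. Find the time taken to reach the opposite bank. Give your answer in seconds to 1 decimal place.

The component of the athlete's velocity perpendicular to the bank is 1.34 × sin 57° = 1.124 m/s.
The flow acts along the bank and has no component across it.
Time = 164 / 1.124 = 145.931 s.

145.9 s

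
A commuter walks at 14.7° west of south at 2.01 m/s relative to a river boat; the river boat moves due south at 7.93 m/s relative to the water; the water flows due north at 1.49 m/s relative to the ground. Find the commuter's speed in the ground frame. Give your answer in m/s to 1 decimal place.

In east/north components (m/s): commuter relative to river boat = (-0.510, -1.944); river boat relative to water = (0.000, -7.930); water relative to ground = (0.000, 1.490).
Sum = (-0.510, -8.384) m/s.
Speed = |(-0.510, -8.384)| = 8.400 m/s.

8.4 m/s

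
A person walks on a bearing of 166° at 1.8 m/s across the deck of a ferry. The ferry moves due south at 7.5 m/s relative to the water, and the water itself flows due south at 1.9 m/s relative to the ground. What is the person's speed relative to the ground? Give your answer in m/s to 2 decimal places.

11.16 m/s

In east/north components (m/s): person relative to ferry = (0.435, -1.747); ferry relative to water = (0.000, -7.500); water relative to ground = (0.000, -1.900).
Sum = (0.435, -11.147) m/s.
Speed = |(0.435, -11.147)| = 11.155 m/s.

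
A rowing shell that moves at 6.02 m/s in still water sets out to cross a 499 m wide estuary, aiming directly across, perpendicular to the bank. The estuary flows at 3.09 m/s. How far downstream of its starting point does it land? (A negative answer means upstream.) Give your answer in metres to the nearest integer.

Perpendicular speed = 6.020 m/s; crossing time = 499 / 6.020 = 82.890 s.
Net downstream speed = 3.090 m/s.
Drift = 3.090 × 82.890 = 256.131 m (downstream).

256 m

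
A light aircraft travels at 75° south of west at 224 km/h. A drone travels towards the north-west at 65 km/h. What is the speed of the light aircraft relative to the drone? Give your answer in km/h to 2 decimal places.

262.60 km/h

Taking east as x and north as y: light aircraft velocity = (-57.975, -216.367) km/h; drone velocity = (-45.962, 45.962) km/h.
Velocity of light aircraft relative to drone = (-57.975, -216.367) − (-45.962, 45.962) = (-12.014, -262.329) km/h.
Magnitude = |(-12.014, -262.329)| = 262.604 km/h.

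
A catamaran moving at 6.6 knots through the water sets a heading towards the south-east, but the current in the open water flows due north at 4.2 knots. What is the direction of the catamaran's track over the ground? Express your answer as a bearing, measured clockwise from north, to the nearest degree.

096°

Taking east as x and north as y: velocity relative to the water = (4.667, -4.667) knots; the water relative to ground = (0.000, 4.200) knots.
Velocity relative to ground = (4.667, -4.667) + (0.000, 4.200) = (4.667, -0.467) knots.
Bearing = atan2(4.67, -0.47) = 95.71° clockwise from north.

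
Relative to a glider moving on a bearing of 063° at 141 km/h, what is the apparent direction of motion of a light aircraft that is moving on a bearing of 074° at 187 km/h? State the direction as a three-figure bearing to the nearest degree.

103°

Taking east as x and north as y: light aircraft velocity = (179.756, 51.544) km/h; glider velocity = (125.632, 64.013) km/h.
Velocity of light aircraft relative to glider = (179.756, 51.544) − (125.632, 64.013) = (54.124, -12.468) km/h.
Bearing = atan2(54.12, -12.47) = 102.97° clockwise from north.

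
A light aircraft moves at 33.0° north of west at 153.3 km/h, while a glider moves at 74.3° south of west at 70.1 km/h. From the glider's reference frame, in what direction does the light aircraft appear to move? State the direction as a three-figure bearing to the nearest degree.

324°

Taking east as x and north as y: light aircraft velocity = (-128.568, 83.493) km/h; glider velocity = (-18.969, -67.485) km/h.
Velocity of light aircraft relative to glider = (-128.568, 83.493) − (-18.969, -67.485) = (-109.599, 150.978) km/h.
Bearing = atan2(-109.60, 150.98) = 324.02° clockwise from north.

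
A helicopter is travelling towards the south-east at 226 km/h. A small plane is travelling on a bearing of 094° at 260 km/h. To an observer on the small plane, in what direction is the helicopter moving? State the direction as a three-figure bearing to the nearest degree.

Taking east as x and north as y: helicopter velocity = (159.806, -159.806) km/h; small plane velocity = (259.367, -18.137) km/h.
Velocity of helicopter relative to small plane = (159.806, -159.806) − (259.367, -18.137) = (-99.561, -141.669) km/h.
Bearing = atan2(-99.56, -141.67) = 215.10° clockwise from north.

215°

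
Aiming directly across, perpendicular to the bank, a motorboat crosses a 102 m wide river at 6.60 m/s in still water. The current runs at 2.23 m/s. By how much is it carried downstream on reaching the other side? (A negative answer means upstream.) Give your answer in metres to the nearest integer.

Perpendicular speed = 6.600 m/s; crossing time = 102 / 6.600 = 15.455 s.
Net downstream speed = 2.230 m/s.
Drift = 2.230 × 15.455 = 34.464 m (downstream).

34 m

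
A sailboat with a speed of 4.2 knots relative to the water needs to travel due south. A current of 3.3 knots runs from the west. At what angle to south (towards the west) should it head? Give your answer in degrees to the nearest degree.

The current pushes perpendicular to the desired track; the heading must have a component into the current equal to 3.3 knots: 4.2 sin θ = 3.3.
sin θ = 0.7857, so θ = 51.787°.

52°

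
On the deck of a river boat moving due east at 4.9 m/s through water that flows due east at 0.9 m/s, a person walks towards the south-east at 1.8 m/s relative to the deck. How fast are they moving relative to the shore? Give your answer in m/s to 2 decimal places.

7.19 m/s

In east/north components (m/s): person relative to river boat = (1.273, -1.273); river boat relative to water = (4.900, 0.000); water relative to ground = (0.900, 0.000).
Sum = (7.073, -1.273) m/s.
Speed = |(7.073, -1.273)| = 7.186 m/s.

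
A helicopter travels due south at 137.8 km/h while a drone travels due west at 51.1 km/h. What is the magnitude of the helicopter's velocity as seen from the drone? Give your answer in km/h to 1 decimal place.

147.0 km/h

Taking east as x and north as y: helicopter velocity = (0.000, -137.800) km/h; drone velocity = (-51.100, 0.000) km/h.
Velocity of helicopter relative to drone = (0.000, -137.800) − (-51.100, 0.000) = (51.100, -137.800) km/h.
Magnitude = |(51.100, -137.800)| = 146.970 km/h.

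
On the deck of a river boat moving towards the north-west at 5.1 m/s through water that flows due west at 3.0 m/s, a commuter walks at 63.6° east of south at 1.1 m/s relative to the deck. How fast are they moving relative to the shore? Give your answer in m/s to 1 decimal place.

In east/north components (m/s): commuter relative to river boat = (0.985, -0.489); river boat relative to water = (-3.606, 3.606); water relative to ground = (-3.000, 0.000).
Sum = (-5.621, 3.117) m/s.
Speed = |(-5.621, 3.117)| = 6.427 m/s.

6.4 m/s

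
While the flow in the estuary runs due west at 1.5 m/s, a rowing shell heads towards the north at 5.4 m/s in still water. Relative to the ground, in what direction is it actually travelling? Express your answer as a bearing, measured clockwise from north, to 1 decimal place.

344.5°

Taking east as x and north as y: velocity relative to the water = (0.000, 5.400) m/s; the water relative to ground = (-1.500, 0.000) m/s.
Velocity relative to ground = (0.000, 5.400) + (-1.500, 0.000) = (-1.500, 5.400) m/s.
Bearing = atan2(-1.50, 5.40) = 344.48° clockwise from north.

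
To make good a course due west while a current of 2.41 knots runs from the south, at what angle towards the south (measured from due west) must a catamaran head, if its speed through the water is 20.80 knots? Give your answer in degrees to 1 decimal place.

The current pushes perpendicular to the desired track; the heading must have a component into the current equal to 2.41 knots: 20.80 sin θ = 2.41.
sin θ = 0.1159, so θ = 6.654°.

6.7°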